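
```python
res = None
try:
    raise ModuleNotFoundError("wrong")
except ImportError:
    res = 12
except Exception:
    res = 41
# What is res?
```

Step-by-step execution trace:
1. `raise ModuleNotFoundError(...)` raises ModuleNotFoundError.
2. `except ImportError` matches (ModuleNotFoundError is a subclass of ImportError) → res = 12.
3. `except Exception` is not reached.
Result: 12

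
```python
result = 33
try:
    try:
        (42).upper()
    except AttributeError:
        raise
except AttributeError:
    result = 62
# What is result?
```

Step-by-step execution trace:
1. Inner try: `(42).upper()` raises AttributeError.
2. Inner `except AttributeError` matches; bare `raise` re-raises the same AttributeError.
3. Outer `except AttributeError` matches → result = 62.
Result: 62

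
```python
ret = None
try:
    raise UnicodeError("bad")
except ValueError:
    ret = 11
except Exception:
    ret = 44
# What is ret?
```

Step-by-step execution trace:
1. `raise UnicodeError(...)` raises UnicodeError.
2. `except ValueError` matches (UnicodeError is a subclass of ValueError) → ret = 11.
3. `except Exception` is not reached.
Result: 11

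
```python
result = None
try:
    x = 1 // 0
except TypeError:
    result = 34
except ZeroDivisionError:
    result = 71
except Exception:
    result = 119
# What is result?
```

Step-by-step execution trace:
1. `x = 1 // 0` raises ZeroDivisionError.
2. `except TypeError` does not match ZeroDivisionError; skipped.
3. `except ZeroDivisionError` matches → result = 71.
4. Remaining except clauses are skipped.
Result: 71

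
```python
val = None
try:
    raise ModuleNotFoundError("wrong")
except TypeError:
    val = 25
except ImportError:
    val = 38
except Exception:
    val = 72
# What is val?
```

Step-by-step execution trace:
1. `raise ModuleNotFoundError(...)` raises ModuleNotFoundError.
2. `except TypeError` does not match (ModuleNotFoundError is not a subclass of TypeError); skipped.
3. `except ImportError` matches (ModuleNotFoundError is a subclass of ImportError) → val = 38.
4. `except Exception` is not reached.
Result: 38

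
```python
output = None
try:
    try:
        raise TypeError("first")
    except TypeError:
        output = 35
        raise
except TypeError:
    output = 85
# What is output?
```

Step-by-step execution trace:
1. Inner try: `raise TypeError("first")` raises TypeError.
2. Inner `except TypeError` matches → output = 35.
3. bare `raise` re-raises the same TypeError.
4. Outer `except TypeError` matches → output = 85.
Result: 85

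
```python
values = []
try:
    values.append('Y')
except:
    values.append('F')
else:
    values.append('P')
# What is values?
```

Step-by-step execution trace:
1. try: `values.append('Y')` → values = ['Y']. No exception raised.
2. `except` is skipped.
3. `else` runs (try completed without exception): `values.append('P')` → values = ['Y', 'P'].
Result: ['Y', 'P']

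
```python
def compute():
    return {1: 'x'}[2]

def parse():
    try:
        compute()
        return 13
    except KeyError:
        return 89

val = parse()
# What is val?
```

Step-by-step execution trace:
1. `parse()` calls `compute()`.
2. `compute()` evaluates `{1: 'x'}[2]`, which raises KeyError; it propagates to the caller.
3. `return 13` is not reached.
4. `except KeyError` in parse matches → returns 89.
5. val = 89.
Result: 89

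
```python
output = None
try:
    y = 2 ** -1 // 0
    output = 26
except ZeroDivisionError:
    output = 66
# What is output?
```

Step-by-step execution trace:
1. `y = 2 ** -1 // 0` raises ZeroDivisionError.
2. `output = 26` is not reached.
3. `except ZeroDivisionError` matches → output = 66.
Result: 66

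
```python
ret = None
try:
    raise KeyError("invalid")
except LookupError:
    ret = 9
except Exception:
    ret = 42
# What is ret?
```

Step-by-step execution trace:
1. `raise KeyError(...)` raises KeyError.
2. `except LookupError` matches (KeyError is a subclass of LookupError) → ret = 9.
3. `except Exception` is not reached.
Result: 9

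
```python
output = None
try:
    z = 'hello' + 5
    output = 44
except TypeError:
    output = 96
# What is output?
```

Step-by-step execution trace:
1. `z = 'hello' + 5` raises TypeError.
2. `output = 44` is not reached.
3. `except TypeError` matches → output = 96.
Result: 96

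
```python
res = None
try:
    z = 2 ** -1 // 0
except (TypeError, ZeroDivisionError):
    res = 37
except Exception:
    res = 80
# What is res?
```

Step-by-step execution trace:
1. `z = 2 ** -1 // 0` raises ZeroDivisionError.
2. `except (TypeError, ZeroDivisionError)` matches (ZeroDivisionError is in the tuple) → res = 37.
3. `except Exception` is not reached.
Result: 37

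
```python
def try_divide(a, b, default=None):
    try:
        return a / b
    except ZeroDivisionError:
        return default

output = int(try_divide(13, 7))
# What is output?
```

Step-by-step execution trace:
1. `try_divide(13, 7)` enters try: `return 13 / 7` → returns 1.8571428571428572. No exception raised.
2. `except ZeroDivisionError` is skipped.
3. `int(1.8571428571428572)` → 1 → output = 1.
Result: 1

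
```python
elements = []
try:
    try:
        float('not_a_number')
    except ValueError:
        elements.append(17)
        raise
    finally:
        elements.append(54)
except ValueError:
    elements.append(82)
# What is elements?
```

Step-by-step execution trace:
1. Inner try: `float('not_a_number')` raises ValueError.
2. Inner `except ValueError` matches → `elements.append(17)` → elements = [17].
3. bare `raise` re-raises ValueError.
4. Inner `finally` runs during unwinding: `elements.append(54)` → elements = [17, 54].
5. Outer `except ValueError` matches → `elements.append(82)` → elements = [17, 54, 82].
Result: [17, 54, 82]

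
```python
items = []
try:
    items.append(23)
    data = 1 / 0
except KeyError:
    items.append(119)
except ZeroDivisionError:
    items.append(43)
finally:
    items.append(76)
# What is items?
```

Step-by-step execution trace:
1. try: `items.append(23)` → items = [23].
2. `data = 1 / 0` raises ZeroDivisionError.
3. `except KeyError` does not match ZeroDivisionError; skipped.
4. `except ZeroDivisionError` matches → `items.append(43)` → items = [23, 43].
5. finally always runs: `items.append(76)` → items = [23, 43, 76].
Result: [23, 43, 76]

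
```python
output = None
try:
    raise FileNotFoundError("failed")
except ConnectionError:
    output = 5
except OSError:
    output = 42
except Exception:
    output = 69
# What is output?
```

Step-by-step execution trace:
1. `raise FileNotFoundError(...)` raises FileNotFoundError.
2. `except ConnectionError` does not match (FileNotFoundError is not a subclass of ConnectionError); skipped.
3. `except OSError` matches (FileNotFoundError is a subclass of OSError) → output = 42.
4. `except Exception` is not reached.
Result: 42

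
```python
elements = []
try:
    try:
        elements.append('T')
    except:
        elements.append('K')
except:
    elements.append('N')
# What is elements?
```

Step-by-step execution trace:
1. Inner try: `elements.append('T')` → elements = ['T']. No exception raised.
2. Inner `except` is skipped.
3. Inner try completes normally; outer `except` is skipped.
Result: ['T']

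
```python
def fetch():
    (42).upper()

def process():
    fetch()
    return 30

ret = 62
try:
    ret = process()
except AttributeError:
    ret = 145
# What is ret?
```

Step-by-step execution trace:
1. ret starts at 62.
2. try: `process()` calls `fetch()`.
3. `fetch()` evaluates `(42).upper()`, which raises AttributeError; it propagates through process (uncaught).
4. `return 30` in process is not reached; the assignment to ret does not complete.
5. `except AttributeError` matches → ret = 145.
Result: 145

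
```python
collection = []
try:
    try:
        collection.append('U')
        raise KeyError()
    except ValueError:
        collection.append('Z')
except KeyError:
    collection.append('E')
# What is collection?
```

Step-by-step execution trace:
1. Inner try: `collection.append('U')` → collection = ['U'].
2. `raise KeyError()` raises KeyError.
3. Inner `except ValueError` does not match KeyError; exception propagates to outer try.
4. Outer `except KeyError` matches → `collection.append('E')` → collection = ['U', 'E'].
Result: ['U', 'E']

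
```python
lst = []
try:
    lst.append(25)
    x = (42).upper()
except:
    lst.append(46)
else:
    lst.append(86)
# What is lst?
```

Step-by-step execution trace:
1. try: `lst.append(25)` → lst = [25].
2. `x = (42).upper()` raises AttributeError.
3. bare `except` matches → `lst.append(46)` → lst = [25, 46].
4. `else` is skipped (an exception was raised).
Result: [25, 46]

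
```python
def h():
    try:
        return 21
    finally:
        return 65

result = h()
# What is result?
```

Step-by-step execution trace:
1. `h()` enters try: `return 21` sets pending return value 21.
2. Before returning, `finally: return 65` runs and overrides the pending return.
3. h() returns 65 → result = 65.
Result: 65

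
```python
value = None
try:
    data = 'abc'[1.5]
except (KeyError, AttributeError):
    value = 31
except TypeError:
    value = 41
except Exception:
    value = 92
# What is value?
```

Step-by-step execution trace:
1. `data = 'abc'[1.5]` raises TypeError.
2. `except (KeyError, AttributeError)` does not match TypeError; skipped.
3. `except TypeError` matches (exact type match) → value = 41.
4. `except Exception` is not reached.
Result: 41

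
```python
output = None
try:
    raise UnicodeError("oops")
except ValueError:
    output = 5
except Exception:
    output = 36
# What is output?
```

Step-by-step execution trace:
1. `raise UnicodeError(...)` raises UnicodeError.
2. `except ValueError` matches (UnicodeError is a subclass of ValueError) → output = 5.
3. `except Exception` is not reached.
Result: 5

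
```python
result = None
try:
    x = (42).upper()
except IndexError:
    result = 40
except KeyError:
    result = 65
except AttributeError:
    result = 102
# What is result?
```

Step-by-step execution trace:
1. `x = (42).upper()` raises AttributeError.
2. `except IndexError` does not match AttributeError; skipped.
3. `except KeyError` does not match AttributeError; skipped.
4. `except AttributeError` matches → result = 102.
Result: 102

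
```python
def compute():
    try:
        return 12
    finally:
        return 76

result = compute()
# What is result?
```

Step-by-step execution trace:
1. `compute()` enters try: `return 12` sets pending return value 12.
2. Before returning, `finally: return 76` runs and overrides the pending return.
3. compute() returns 76 → result = 76.
Result: 76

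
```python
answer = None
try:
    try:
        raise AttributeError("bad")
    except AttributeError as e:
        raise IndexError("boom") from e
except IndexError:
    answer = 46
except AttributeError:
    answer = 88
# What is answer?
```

Step-by-step execution trace:
1. Inner try raises AttributeError; inner `except AttributeError as e` catches it.
2. `raise IndexError(...) from e` raises IndexError (AttributeError is attached as __cause__, but only IndexError is active).
3. Outer `except IndexError` matches → answer = 46.
4. `except AttributeError` is not reached.
Result: 46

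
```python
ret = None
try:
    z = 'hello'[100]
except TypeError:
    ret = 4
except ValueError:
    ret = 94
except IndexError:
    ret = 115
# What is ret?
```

Step-by-step execution trace:
1. `z = 'hello'[100]` raises IndexError.
2. `except TypeError` does not match IndexError; skipped.
3. `except ValueError` does not match IndexError; skipped.
4. `except IndexError` matches → ret = 115.
Result: 115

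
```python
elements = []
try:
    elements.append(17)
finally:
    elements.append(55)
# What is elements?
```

Step-by-step execution trace:
1. try: `elements.append(17)` → elements = [17].
2. The try body completes without raising.
3. finally always runs: `elements.append(55)` → elements = [17, 55].
Result: [17, 55]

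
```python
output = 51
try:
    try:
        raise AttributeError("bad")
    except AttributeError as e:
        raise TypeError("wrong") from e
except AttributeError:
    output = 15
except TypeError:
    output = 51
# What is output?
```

Step-by-step execution trace:
1. Inner try raises AttributeError; inner `except AttributeError as e` catches it.
2. `raise TypeError(...) from e` raises TypeError (AttributeError is attached as __cause__, but only TypeError is active).
3. Outer `except AttributeError` does not match TypeError; skipped.
4. Outer `except TypeError` matches → output = 51.
Result: 51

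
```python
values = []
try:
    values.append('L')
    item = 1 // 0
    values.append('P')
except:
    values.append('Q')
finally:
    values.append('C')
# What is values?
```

Step-by-step execution trace:
1. try: `values.append('L')` → values = ['L'].
2. `item = 1 // 0` raises ZeroDivisionError; `values.append('P')` is not reached.
3. bare `except` matches → `values.append('Q')` → values = ['L', 'Q'].
4. finally always runs: `values.append('C')` → values = ['L', 'Q', 'C'].
Result: ['L', 'Q', 'C']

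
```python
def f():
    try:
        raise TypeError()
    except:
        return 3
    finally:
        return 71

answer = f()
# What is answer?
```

Step-by-step execution trace:
1. `f()` enters try: `raise TypeError()` raises TypeError.
2. bare `except` matches → `return 3` sets pending return value 3.
3. Before returning, `finally: return 71` runs and overrides the pending return.
4. f() returns 71 → answer = 71.
Result: 71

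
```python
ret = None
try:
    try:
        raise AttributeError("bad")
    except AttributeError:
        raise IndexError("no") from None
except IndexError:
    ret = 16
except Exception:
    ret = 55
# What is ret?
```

Step-by-step execution trace:
1. Inner try raises AttributeError; inner `except AttributeError` catches it.
2. `raise IndexError(...) from None` raises IndexError (from None suppresses __context__, but the active exception is still IndexError).
3. Outer `except IndexError` matches → ret = 16.
4. `except Exception` is not reached.
Result: 16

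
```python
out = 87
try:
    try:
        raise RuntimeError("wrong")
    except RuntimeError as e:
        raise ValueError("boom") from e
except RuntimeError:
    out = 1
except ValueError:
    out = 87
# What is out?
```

Step-by-step execution trace:
1. Inner try raises RuntimeError; inner `except RuntimeError as e` catches it.
2. `raise ValueError(...) from e` raises ValueError (RuntimeError is attached as __cause__, but only ValueError is active).
3. Outer `except RuntimeError` does not match ValueError; skipped.
4. Outer `except ValueError` matches → out = 87.
Result: 87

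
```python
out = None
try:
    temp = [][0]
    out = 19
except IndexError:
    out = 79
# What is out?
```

Step-by-step execution trace:
1. `temp = [][0]` raises IndexError.
2. `out = 19` is not reached.
3. `except IndexError` matches → out = 79.
Result: 79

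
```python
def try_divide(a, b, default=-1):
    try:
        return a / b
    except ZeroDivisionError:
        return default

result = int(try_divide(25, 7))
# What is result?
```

Step-by-step execution trace:
1. `try_divide(25, 7)` enters try: `return 25 / 7` → returns 3.5714285714285716. No exception raised.
2. `except ZeroDivisionError` is skipped.
3. `int(3.5714285714285716)` → 3 → result = 3.
Result: 3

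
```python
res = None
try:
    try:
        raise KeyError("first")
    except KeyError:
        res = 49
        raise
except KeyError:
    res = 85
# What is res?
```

Step-by-step execution trace:
1. Inner try: `raise KeyError("first")` raises KeyError.
2. Inner `except KeyError` matches → res = 49.
3. bare `raise` re-raises the same KeyError.
4. Outer `except KeyError` matches → res = 85.
Result: 85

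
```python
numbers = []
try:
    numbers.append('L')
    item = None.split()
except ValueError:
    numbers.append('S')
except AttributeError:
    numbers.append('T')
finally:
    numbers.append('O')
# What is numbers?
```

Step-by-step execution trace:
1. try: `numbers.append('L')` → numbers = ['L'].
2. `item = None.split()` raises AttributeError.
3. `except ValueError` does not match AttributeError; skipped.
4. `except AttributeError` matches → `numbers.append('T')` → numbers = ['L', 'T'].
5. finally always runs: `numbers.append('O')` → numbers = ['L', 'T', 'O'].
Result: ['L', 'T', 'O']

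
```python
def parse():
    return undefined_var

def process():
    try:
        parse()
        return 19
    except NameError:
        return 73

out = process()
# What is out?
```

Step-by-step execution trace:
1. `process()` calls `parse()`.
2. `parse()` evaluates `undefined_var`, which raises NameError; it propagates to the caller.
3. `return 19` is not reached.
4. `except NameError` in process matches → returns 73.
5. out = 73.
Result: 73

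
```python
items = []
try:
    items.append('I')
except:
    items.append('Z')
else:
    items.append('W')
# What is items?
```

Step-by-step execution trace:
1. try: `items.append('I')` → items = ['I']. No exception raised.
2. `except` is skipped.
3. `else` runs (try completed without exception): `items.append('W')` → items = ['I', 'W'].
Result: ['I', 'W']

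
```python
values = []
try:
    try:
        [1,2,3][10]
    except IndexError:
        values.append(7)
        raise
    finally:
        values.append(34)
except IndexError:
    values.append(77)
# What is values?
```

Step-by-step execution trace:
1. Inner try: `[1,2,3][10]` raises IndexError.
2. Inner `except IndexError` matches → `values.append(7)` → values = [7].
3. bare `raise` re-raises IndexError.
4. Inner `finally` runs during unwinding: `values.append(34)` → values = [7, 34].
5. Outer `except IndexError` matches → `values.append(77)` → values = [7, 34, 77].
Result: [7, 34, 77]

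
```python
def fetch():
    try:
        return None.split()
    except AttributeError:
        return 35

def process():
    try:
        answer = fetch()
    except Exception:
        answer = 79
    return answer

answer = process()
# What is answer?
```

Step-by-step execution trace:
1. `process()` calls `fetch()`.
2. In fetch: `None.split()` raises AttributeError; `except AttributeError` catches it → returns 35.
3. In process: `answer = fetch()` → answer = 35. No exception reaches process.
4. `except Exception` is skipped; process returns 35.
5. answer = 35.
Result: 35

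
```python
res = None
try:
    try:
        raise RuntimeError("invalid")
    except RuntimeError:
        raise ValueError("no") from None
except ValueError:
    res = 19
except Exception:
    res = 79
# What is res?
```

Step-by-step execution trace:
1. Inner try raises RuntimeError; inner `except RuntimeError` catches it.
2. `raise ValueError(...) from None` raises ValueError (from None suppresses __context__, but the active exception is still ValueError).
3. Outer `except ValueError` matches → res = 19.
4. `except Exception` is not reached.
Result: 19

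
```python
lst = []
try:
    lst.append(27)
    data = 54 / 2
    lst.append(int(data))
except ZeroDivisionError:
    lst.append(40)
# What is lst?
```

Step-by-step execution trace:
1. try: `lst.append(27)` → lst = [27].
2. `data = 54 / 2` → data = 27.0. No exception raised.
3. `lst.append(int(data))` → lst = [27, 27].
4. `except ZeroDivisionError` is skipped (no exception was raised).
Result: [27, 27]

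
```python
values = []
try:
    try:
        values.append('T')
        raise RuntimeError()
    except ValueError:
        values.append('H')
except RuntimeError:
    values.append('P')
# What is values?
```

Step-by-step execution trace:
1. Inner try: `values.append('T')` → values = ['T'].
2. `raise RuntimeError()` raises RuntimeError.
3. Inner `except ValueError` does not match RuntimeError; exception propagates to outer try.
4. Outer `except RuntimeError` matches → `values.append('P')` → values = ['T', 'P'].
Result: ['T', 'P']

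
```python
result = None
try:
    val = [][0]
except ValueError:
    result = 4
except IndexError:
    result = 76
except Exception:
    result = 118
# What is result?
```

Step-by-step execution trace:
1. `val = [][0]` raises IndexError.
2. `except ValueError` does not match IndexError; skipped.
3. `except IndexError` matches → result = 76.
4. Remaining except clauses are skipped.
Result: 76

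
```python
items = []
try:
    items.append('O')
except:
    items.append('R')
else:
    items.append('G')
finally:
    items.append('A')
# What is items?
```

Step-by-step execution trace:
1. try: `items.append('O')` → items = ['O']. No exception raised.
2. `except` is skipped.
3. `else` runs: `items.append('G')` → items = ['O', 'G'].
4. `finally` always runs: `items.append('A')` → items = ['O', 'G', 'A'].
Result: ['O', 'G', 'A']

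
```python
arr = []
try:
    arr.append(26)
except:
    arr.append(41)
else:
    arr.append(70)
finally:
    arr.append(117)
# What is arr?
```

Step-by-step execution trace:
1. try: `arr.append(26)` → arr = [26]. No exception raised.
2. `except` is skipped.
3. `else` runs: `arr.append(70)` → arr = [26, 70].
4. `finally` always runs: `arr.append(117)` → arr = [26, 70, 117].
Result: [26, 70, 117]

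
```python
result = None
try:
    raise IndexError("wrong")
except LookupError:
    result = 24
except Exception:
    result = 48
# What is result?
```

Step-by-step execution trace:
1. `raise IndexError(...)` raises IndexError.
2. `except LookupError` matches (IndexError is a subclass of LookupError) → result = 24.
3. `except Exception` is not reached.
Result: 24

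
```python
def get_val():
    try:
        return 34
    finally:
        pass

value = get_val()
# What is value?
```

Step-by-step execution trace:
1. `get_val()` enters try: `return 34` sets pending return value 34.
2. Before returning, `finally: pass` runs (no effect).
3. get_val() returns 34 → value = 34.
Result: 34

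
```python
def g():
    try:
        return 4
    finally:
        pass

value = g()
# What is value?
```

Step-by-step execution trace:
1. `g()` enters try: `return 4` sets pending return value 4.
2. Before returning, `finally: pass` runs (no effect).
3. g() returns 4 → value = 4.
Result: 4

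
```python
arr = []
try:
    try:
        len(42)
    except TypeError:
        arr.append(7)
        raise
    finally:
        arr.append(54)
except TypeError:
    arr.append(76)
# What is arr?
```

Step-by-step execution trace:
1. Inner try: `len(42)` raises TypeError.
2. Inner `except TypeError` matches → `arr.append(7)` → arr = [7].
3. bare `raise` re-raises TypeError.
4. Inner `finally` runs during unwinding: `arr.append(54)` → arr = [7, 54].
5. Outer `except TypeError` matches → `arr.append(76)` → arr = [7, 54, 76].
Result: [7, 54, 76]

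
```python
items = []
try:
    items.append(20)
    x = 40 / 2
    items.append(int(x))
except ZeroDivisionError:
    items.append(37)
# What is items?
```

Step-by-step execution trace:
1. try: `items.append(20)` → items = [20].
2. `x = 40 / 2` → x = 20.0. No exception raised.
3. `items.append(int(x))` → items = [20, 20].
4. `except ZeroDivisionError` is skipped (no exception was raised).
Result: [20, 20]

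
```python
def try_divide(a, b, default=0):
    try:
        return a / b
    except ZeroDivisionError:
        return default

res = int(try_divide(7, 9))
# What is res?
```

Step-by-step execution trace:
1. `try_divide(7, 9)` enters try: `return 7 / 9` → returns 0.7777777777777778. No exception raised.
2. `except ZeroDivisionError` is skipped.
3. `int(0.7777777777777778)` → 0 → res = 0.
Result: 0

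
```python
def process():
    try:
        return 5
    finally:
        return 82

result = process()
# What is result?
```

Step-by-step execution trace:
1. `process()` enters try: `return 5` sets pending return value 5.
2. Before returning, `finally: return 82` runs and overrides the pending return.
3. process() returns 82 → result = 82.
Result: 82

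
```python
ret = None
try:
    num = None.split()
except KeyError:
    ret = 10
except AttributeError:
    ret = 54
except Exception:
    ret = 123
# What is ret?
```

Step-by-step execution trace:
1. `num = None.split()` raises AttributeError.
2. `except KeyError` does not match AttributeError; skipped.
3. `except AttributeError` matches → ret = 54.
4. Remaining except clauses are skipped.
Result: 54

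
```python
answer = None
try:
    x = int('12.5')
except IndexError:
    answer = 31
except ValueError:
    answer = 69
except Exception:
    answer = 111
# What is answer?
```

Step-by-step execution trace:
1. `x = int('12.5')` raises ValueError.
2. `except IndexError` does not match ValueError; skipped.
3. `except ValueError` matches → answer = 69.
4. Remaining except clauses are skipped.
Result: 69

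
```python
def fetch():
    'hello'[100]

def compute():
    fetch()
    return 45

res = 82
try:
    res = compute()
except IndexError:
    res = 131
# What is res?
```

Step-by-step execution trace:
1. res starts at 82.
2. try: `compute()` calls `fetch()`.
3. `fetch()` evaluates `'hello'[100]`, which raises IndexError; it propagates through compute (uncaught).
4. `return 45` in compute is not reached; the assignment to res does not complete.
5. `except IndexError` matches → res = 131.
Result: 131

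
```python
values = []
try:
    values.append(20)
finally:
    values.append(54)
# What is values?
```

Step-by-step execution trace:
1. try: `values.append(20)` → values = [20].
2. The try body completes without raising.
3. finally always runs: `values.append(54)` → values = [20, 54].
Result: [20, 54]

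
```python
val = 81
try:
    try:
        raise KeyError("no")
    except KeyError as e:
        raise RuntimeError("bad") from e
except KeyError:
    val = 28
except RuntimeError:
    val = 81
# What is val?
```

Step-by-step execution trace:
1. Inner try raises KeyError; inner `except KeyError as e` catches it.
2. `raise RuntimeError(...) from e` raises RuntimeError (KeyError is attached as __cause__, but only RuntimeError is active).
3. Outer `except KeyError` does not match RuntimeError; skipped.
4. Outer `except RuntimeError` matches → val = 81.
Result: 81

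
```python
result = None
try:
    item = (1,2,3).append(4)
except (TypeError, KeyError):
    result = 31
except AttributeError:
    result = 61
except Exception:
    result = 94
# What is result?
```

Step-by-step execution trace:
1. `item = (1,2,3).append(4)` raises AttributeError.
2. `except (TypeError, KeyError)` does not match AttributeError; skipped.
3. `except AttributeError` matches (exact type match) → result = 61.
4. `except Exception` is not reached.
Result: 61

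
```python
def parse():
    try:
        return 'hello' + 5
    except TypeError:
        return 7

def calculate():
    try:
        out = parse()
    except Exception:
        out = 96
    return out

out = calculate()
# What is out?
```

Step-by-step execution trace:
1. `calculate()` calls `parse()`.
2. In parse: `'hello' + 5` raises TypeError; `except TypeError` catches it → returns 7.
3. In calculate: `out = parse()` → out = 7. No exception reaches calculate.
4. `except Exception` is skipped; calculate returns 7.
5. out = 7.
Result: 7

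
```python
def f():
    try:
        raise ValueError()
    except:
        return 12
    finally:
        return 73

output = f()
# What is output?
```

Step-by-step execution trace:
1. `f()` enters try: `raise ValueError()` raises ValueError.
2. bare `except` matches → `return 12` sets pending return value 12.
3. Before returning, `finally: return 73` runs and overrides the pending return.
4. f() returns 73 → output = 73.
Result: 73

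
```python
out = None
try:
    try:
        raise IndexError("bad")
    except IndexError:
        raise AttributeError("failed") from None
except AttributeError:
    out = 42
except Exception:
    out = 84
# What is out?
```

Step-by-step execution trace:
1. Inner try raises IndexError; inner `except IndexError` catches it.
2. `raise AttributeError(...) from None` raises AttributeError (from None suppresses __context__, but the active exception is still AttributeError).
3. Outer `except AttributeError` matches → out = 42.
4. `except Exception` is not reached.
Result: 42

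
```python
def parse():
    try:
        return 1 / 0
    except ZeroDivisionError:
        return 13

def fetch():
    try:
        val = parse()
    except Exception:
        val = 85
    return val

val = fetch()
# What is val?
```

Step-by-step execution trace:
1. `fetch()` calls `parse()`.
2. In parse: `1 / 0` raises ZeroDivisionError; `except ZeroDivisionError` catches it → returns 13.
3. In fetch: `val = parse()` → val = 13. No exception reaches fetch.
4. `except Exception` is skipped; fetch returns 13.
5. val = 13.
Result: 13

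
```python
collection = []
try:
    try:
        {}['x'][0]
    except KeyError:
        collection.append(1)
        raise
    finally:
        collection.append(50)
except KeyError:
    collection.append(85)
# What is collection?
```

Step-by-step execution trace:
1. Inner try: `{}['x'][0]` raises KeyError.
2. Inner `except KeyError` matches → `collection.append(1)` → collection = [1].
3. bare `raise` re-raises KeyError.
4. Inner `finally` runs during unwinding: `collection.append(50)` → collection = [1, 50].
5. Outer `except KeyError` matches → `collection.append(85)` → collection = [1, 50, 85].
Result: [1, 50, 85]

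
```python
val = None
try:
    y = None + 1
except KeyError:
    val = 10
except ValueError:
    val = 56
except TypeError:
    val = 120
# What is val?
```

Step-by-step execution trace:
1. `y = None + 1` raises TypeError.
2. `except KeyError` does not match TypeError; skipped.
3. `except ValueError` does not match TypeError; skipped.
4. `except TypeError` matches → val = 120.
Result: 120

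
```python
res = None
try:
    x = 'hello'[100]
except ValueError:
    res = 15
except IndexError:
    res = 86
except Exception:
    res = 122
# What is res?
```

Step-by-step execution trace:
1. `x = 'hello'[100]` raises IndexError.
2. `except ValueError` does not match IndexError; skipped.
3. `except IndexError` matches → res = 86.
4. Remaining except clauses are skipped.
Result: 86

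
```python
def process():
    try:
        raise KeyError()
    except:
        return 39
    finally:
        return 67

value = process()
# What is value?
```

Step-by-step execution trace:
1. `process()` enters try: `raise KeyError()` raises KeyError.
2. bare `except` matches → `return 39` sets pending return value 39.
3. Before returning, `finally: return 67` runs and overrides the pending return.
4. process() returns 67 → value = 67.
Result: 67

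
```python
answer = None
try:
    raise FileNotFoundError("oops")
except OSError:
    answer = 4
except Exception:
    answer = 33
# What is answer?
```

Step-by-step execution trace:
1. `raise FileNotFoundError(...)` raises FileNotFoundError.
2. `except OSError` matches (FileNotFoundError is a subclass of OSError) → answer = 4.
3. `except Exception` is not reached.
Result: 4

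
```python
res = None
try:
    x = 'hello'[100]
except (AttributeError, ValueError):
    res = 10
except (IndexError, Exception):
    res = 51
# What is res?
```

Step-by-step execution trace:
1. `x = 'hello'[100]` raises IndexError.
2. `except (AttributeError, ValueError)` does not match IndexError; skipped.
3. `except (IndexError, Exception)` matches (IndexError is in the tuple) → res = 51.
Result: 51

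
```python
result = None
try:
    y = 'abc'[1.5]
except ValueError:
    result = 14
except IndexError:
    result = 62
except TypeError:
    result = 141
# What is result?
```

Step-by-step execution trace:
1. `y = 'abc'[1.5]` raises TypeError.
2. `except ValueError` does not match TypeError; skipped.
3. `except IndexError` does not match TypeError; skipped.
4. `except TypeError` matches → result = 141.
Result: 141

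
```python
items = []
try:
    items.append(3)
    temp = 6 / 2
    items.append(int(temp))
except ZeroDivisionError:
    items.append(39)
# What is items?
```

Step-by-step execution trace:
1. try: `items.append(3)` → items = [3].
2. `temp = 6 / 2` → temp = 3.0. No exception raised.
3. `items.append(int(temp))` → items = [3, 3].
4. `except ZeroDivisionError` is skipped (no exception was raised).
Result: [3, 3]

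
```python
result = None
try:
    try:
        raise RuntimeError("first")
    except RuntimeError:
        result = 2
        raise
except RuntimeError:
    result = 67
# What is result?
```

Step-by-step execution trace:
1. Inner try: `raise RuntimeError("first")` raises RuntimeError.
2. Inner `except RuntimeError` matches → result = 2.
3. bare `raise` re-raises the same RuntimeError.
4. Outer `except RuntimeError` matches → result = 67.
Result: 67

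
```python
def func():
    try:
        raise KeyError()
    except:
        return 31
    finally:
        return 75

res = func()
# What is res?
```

Step-by-step execution trace:
1. `func()` enters try: `raise KeyError()` raises KeyError.
2. bare `except` matches → `return 31` sets pending return value 31.
3. Before returning, `finally: return 75` runs and overrides the pending return.
4. func() returns 75 → res = 75.
Result: 75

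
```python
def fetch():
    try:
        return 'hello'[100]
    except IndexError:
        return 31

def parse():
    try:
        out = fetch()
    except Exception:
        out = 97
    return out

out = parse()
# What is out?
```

Step-by-step execution trace:
1. `parse()` calls `fetch()`.
2. In fetch: `'hello'[100]` raises IndexError; `except IndexError` catches it → returns 31.
3. In parse: `out = fetch()` → out = 31. No exception reaches parse.
4. `except Exception` is skipped; parse returns 31.
5. out = 31.
Result: 31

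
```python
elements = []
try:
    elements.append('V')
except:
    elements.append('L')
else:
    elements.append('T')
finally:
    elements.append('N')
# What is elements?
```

Step-by-step execution trace:
1. try: `elements.append('V')` → elements = ['V']. No exception raised.
2. `except` is skipped.
3. `else` runs: `elements.append('T')` → elements = ['V', 'T'].
4. `finally` always runs: `elements.append('N')` → elements = ['V', 'T', 'N'].
Result: ['V', 'T', 'N']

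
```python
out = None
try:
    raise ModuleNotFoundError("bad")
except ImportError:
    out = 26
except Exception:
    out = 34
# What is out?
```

Step-by-step execution trace:
1. `raise ModuleNotFoundError(...)` raises ModuleNotFoundError.
2. `except ImportError` matches (ModuleNotFoundError is a subclass of ImportError) → out = 26.
3. `except Exception` is not reached.
Result: 26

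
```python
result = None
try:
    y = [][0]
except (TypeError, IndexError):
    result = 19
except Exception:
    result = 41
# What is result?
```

Step-by-step execution trace:
1. `y = [][0]` raises IndexError.
2. `except (TypeError, IndexError)` matches (IndexError is in the tuple) → result = 19.
3. `except Exception` is not reached.
Result: 19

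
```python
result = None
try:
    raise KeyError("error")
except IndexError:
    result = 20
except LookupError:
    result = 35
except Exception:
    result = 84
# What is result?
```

Step-by-step execution trace:
1. `raise KeyError(...)` raises KeyError.
2. `except IndexError` does not match (KeyError is not a subclass of IndexError); skipped.
3. `except LookupError` matches (KeyError is a subclass of LookupError) → result = 35.
4. `except Exception` is not reached.
Result: 35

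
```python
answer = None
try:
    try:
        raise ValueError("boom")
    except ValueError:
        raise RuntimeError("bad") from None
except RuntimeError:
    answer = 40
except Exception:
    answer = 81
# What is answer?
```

Step-by-step execution trace:
1. Inner try raises ValueError; inner `except ValueError` catches it.
2. `raise RuntimeError(...) from None` raises RuntimeError (from None suppresses __context__, but the active exception is still RuntimeError).
3. Outer `except RuntimeError` matches → answer = 40.
4. `except Exception` is not reached.
Result: 40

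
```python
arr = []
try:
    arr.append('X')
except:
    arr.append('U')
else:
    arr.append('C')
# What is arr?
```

Step-by-step execution trace:
1. try: `arr.append('X')` → arr = ['X']. No exception raised.
2. `except` is skipped.
3. `else` runs (try completed without exception): `arr.append('C')` → arr = ['X', 'C'].
Result: ['X', 'C']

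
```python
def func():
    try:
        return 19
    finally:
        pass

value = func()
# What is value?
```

Step-by-step execution trace:
1. `func()` enters try: `return 19` sets pending return value 19.
2. Before returning, `finally: pass` runs (no effect).
3. func() returns 19 → value = 19.
Result: 19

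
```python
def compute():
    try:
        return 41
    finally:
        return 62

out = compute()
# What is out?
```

Step-by-step execution trace:
1. `compute()` enters try: `return 41` sets pending return value 41.
2. Before returning, `finally: return 62` runs and overrides the pending return.
3. compute() returns 62 → out = 62.
Result: 62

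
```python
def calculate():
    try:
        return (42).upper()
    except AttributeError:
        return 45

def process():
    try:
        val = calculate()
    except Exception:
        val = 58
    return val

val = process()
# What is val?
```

Step-by-step execution trace:
1. `process()` calls `calculate()`.
2. In calculate: `(42).upper()` raises AttributeError; `except AttributeError` catches it → returns 45.
3. In process: `val = calculate()` → val = 45. No exception reaches process.
4. `except Exception` is skipped; process returns 45.
5. val = 45.
Result: 45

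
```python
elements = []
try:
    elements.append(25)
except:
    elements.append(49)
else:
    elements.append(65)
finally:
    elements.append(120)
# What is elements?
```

Step-by-step execution trace:
1. try: `elements.append(25)` → elements = [25]. No exception raised.
2. `except` is skipped.
3. `else` runs: `elements.append(65)` → elements = [25, 65].
4. `finally` always runs: `elements.append(120)` → elements = [25, 65, 120].
Result: [25, 65, 120]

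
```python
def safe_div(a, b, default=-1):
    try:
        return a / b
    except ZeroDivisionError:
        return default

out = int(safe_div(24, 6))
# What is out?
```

Step-by-step execution trace:
1. `safe_div(24, 6)` enters try: `return 24 / 6` → returns 4.0. No exception raised.
2. `except ZeroDivisionError` is skipped.
3. `int(4.0)` → 4 → out = 4.
Result: 4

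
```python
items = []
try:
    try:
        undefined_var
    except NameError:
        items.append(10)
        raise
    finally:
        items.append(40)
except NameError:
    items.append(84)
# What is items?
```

Step-by-step execution trace:
1. Inner try: `undefined_var` raises NameError.
2. Inner `except NameError` matches → `items.append(10)` → items = [10].
3. bare `raise` re-raises NameError.
4. Inner `finally` runs during unwinding: `items.append(40)` → items = [10, 40].
5. Outer `except NameError` matches → `items.append(84)` → items = [10, 40, 84].
Result: [10, 40, 84]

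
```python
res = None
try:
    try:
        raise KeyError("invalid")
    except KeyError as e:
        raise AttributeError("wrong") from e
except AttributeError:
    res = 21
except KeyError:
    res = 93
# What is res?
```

Step-by-step execution trace:
1. Inner try raises KeyError; inner `except KeyError as e` catches it.
2. `raise AttributeError(...) from e` raises AttributeError (KeyError is attached as __cause__, but only AttributeError is active).
3. Outer `except AttributeError` matches → res = 21.
4. `except KeyError` is not reached.
Result: 21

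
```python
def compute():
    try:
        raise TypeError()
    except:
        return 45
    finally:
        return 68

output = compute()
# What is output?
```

Step-by-step execution trace:
1. `compute()` enters try: `raise TypeError()` raises TypeError.
2. bare `except` matches → `return 45` sets pending return value 45.
3. Before returning, `finally: return 68` runs and overrides the pending return.
4. compute() returns 68 → output = 68.
Result: 68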